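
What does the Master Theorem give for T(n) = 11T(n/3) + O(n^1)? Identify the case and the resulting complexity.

Master Theorem for T(n) = 11T(n/3) + O(n^1):

a = 11, b = 3, c = 1
log_b(a) = log_3(11) = 2.1827

Case 1: c = 1 < log_3(11) = 2.1827
T(n) = O(n^(log_3 11))

For T(n) = 11T(n/3) + O(n^1): log_3(11) = 2.1827. This is Case 1 of the Master Theorem (c < log_b(a), work dominated by leaves), giving O(n^(log_3 11)).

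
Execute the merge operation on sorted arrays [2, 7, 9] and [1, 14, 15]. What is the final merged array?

Merging process:

Compare 2 vs 1: take 1 from right. Merged: [1]
Compare 2 vs 14: take 2 from left. Merged: [1, 2]
Compare 7 vs 14: take 7 from left. Merged: [1, 2, 7]
Compare 9 vs 14: take 9 from left. Merged: [1, 2, 7, 9]
Append remaining from right: [14, 15]. Merged: [1, 2, 7, 9, 14, 15]

Final merged array: [1, 2, 7, 9, 14, 15]
Total comparisons: 4

The merged array is [1, 2, 7, 9, 14, 15], requiring 4 comparisons. The merge step runs in O(n) time where n is the total number of elements.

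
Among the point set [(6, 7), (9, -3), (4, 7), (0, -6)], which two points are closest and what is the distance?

Computing all pairwise distances among 4 points:

d((6, 7), (9, -3)) = 10.4403
d((6, 7), (4, 7)) = 2.0 <-- minimum
d((6, 7), (0, -6)) = 14.3178
d((9, -3), (4, 7)) = 11.1803
d((9, -3), (0, -6)) = 9.4868
d((4, 7), (0, -6)) = 13.6015

Closest pair: (6, 7) and (4, 7) with distance 2.0

The closest pair is (6, 7) and (4, 7) with Euclidean distance 2.0. For 4 points, brute-force pairwise comparison is shown above. For large n, the divide-and-conquer algorithm (sort by x, recurse on halves, check the dividing strip) achieves O(n log n).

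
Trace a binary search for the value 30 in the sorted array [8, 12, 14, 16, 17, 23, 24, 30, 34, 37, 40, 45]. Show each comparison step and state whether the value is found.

Binary search for 30 in [8, 12, 14, 16, 17, 23, 24, 30, 34, 37, 40, 45]:

lo=0, hi=11, mid=5, arr[mid]=23 -> 23 < 30, search right half
lo=6, hi=11, mid=8, arr[mid]=34 -> 34 > 30, search left half
lo=6, hi=7, mid=6, arr[mid]=24 -> 24 < 30, search right half
lo=7, hi=7, mid=7, arr[mid]=30 -> Found target at index 7!

Binary search finds 30 at index 7 after 4 comparisons. The search repeatedly halves the search space by comparing with the middle element.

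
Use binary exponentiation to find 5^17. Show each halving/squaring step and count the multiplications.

Computing 5^17 by squaring (build up from 5^1; each line after the first costs one multiplication):

5^1 = 5
5^2 = (5^1)^2 = 5^2 = 25
5^4 = (5^2)^2 = 25^2 = 625
5^8 = (5^4)^2 = 625^2 = 390625
5^16 = (5^8)^2 = 390625^2 = 152587890625
5^17 = 5 * 5^16 = 5 * 152587890625 = 762939453125

Result: 762939453125
Multiplications needed: 5 (5 lines after 5^1)

5^17 = 762939453125. Using exponentiation by squaring, this requires 5 multiplications. The key idea: if the exponent is even, square the half-power; if odd, multiply by the base once.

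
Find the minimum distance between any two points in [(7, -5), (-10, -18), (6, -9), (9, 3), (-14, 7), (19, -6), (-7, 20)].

Computing all pairwise distances among 7 points:

d((7, -5), (-10, -18)) = 21.4009
d((7, -5), (6, -9)) = 4.1231 <-- minimum
d((7, -5), (9, 3)) = 8.2462
d((7, -5), (-14, 7)) = 24.1868
d((7, -5), (19, -6)) = 12.0416
d((7, -5), (-7, 20)) = 28.6531
d((-10, -18), (6, -9)) = 18.3576
d((-10, -18), (9, 3)) = 28.3196
d((-10, -18), (-14, 7)) = 25.318
d((-10, -18), (19, -6)) = 31.3847
d((-10, -18), (-7, 20)) = 38.1182
d((6, -9), (9, 3)) = 12.3693
d((6, -9), (-14, 7)) = 25.6125
d((6, -9), (19, -6)) = 13.3417
d((6, -9), (-7, 20)) = 31.7805
d((9, 3), (-14, 7)) = 23.3452
d((9, 3), (19, -6)) = 13.4536
d((9, 3), (-7, 20)) = 23.3452
d((-14, 7), (19, -6)) = 35.4683
d((-14, 7), (-7, 20)) = 14.7648
d((19, -6), (-7, 20)) = 36.7696

Closest pair: (7, -5) and (6, -9) with distance 4.1231

The closest pair is (7, -5) and (6, -9) with Euclidean distance 4.1231. For 7 points, brute-force pairwise comparison is shown above. For large n, the divide-and-conquer algorithm (sort by x, recurse on halves, check the dividing strip) achieves O(n log n).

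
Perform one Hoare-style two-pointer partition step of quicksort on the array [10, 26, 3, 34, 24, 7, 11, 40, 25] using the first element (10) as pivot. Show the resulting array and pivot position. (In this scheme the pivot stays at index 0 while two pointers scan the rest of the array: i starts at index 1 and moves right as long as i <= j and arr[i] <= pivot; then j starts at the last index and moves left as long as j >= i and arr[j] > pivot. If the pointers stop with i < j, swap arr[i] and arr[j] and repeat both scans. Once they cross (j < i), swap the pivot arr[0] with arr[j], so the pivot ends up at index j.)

Hoare-style two-pointer partition with pivot = 10:

Initial array: [10, 26, 3, 34, 24, 7, 11, 40, 25]

Pointers start at i = 1, j = 8.
i stops at index 1 (arr[1]=26 > 10), j stops at index 5 (arr[5]=7 <= 10): swap arr[1] and arr[5], array becomes [10, 7, 3, 34, 24, 26, 11, 40, 25]
i ends at 3, j ends at 2: the pointers have crossed (j < i), so scanning stops.

Swap pivot arr[0] with arr[2] to place pivot at position 2: [3, 7, 10, 34, 24, 26, 11, 40, 25]
Pivot position: 2

After partitioning with pivot 10, the array becomes [3, 7, 10, 34, 24, 26, 11, 40, 25]. The pivot is placed at index 2. All elements to the left of the pivot are <= 10, and all elements to the right are > 10.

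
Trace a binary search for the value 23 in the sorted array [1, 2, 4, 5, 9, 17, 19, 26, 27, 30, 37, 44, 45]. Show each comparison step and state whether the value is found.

Binary search for 23 in [1, 2, 4, 5, 9, 17, 19, 26, 27, 30, 37, 44, 45]:

lo=0, hi=12, mid=6, arr[mid]=19 -> 19 < 23, search right half
lo=7, hi=12, mid=9, arr[mid]=30 -> 30 > 23, search left half
lo=7, hi=8, mid=7, arr[mid]=26 -> 26 > 23, search left half
lo=7 > hi=6, target 23 not found

Binary search determines that 23 is not in the array after 3 comparisons. The search space was exhausted without finding the target.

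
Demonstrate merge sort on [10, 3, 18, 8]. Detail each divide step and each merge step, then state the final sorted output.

Merge sort trace:

Split: [10, 3, 18, 8] -> [10, 3] and [18, 8]
  Split: [10, 3] -> [10] and [3]
  Merge: [10] + [3] -> [3, 10]
  Split: [18, 8] -> [18] and [8]
  Merge: [18] + [8] -> [8, 18]
Merge: [3, 10] + [8, 18] -> [3, 8, 10, 18]

Final sorted array: [3, 8, 10, 18]

The merge sort proceeds by recursively splitting the array and merging sorted halves.
After all merges, the sorted array is [3, 8, 10, 18].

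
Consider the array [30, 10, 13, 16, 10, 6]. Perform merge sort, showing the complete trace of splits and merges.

Merge sort trace:

Split: [30, 10, 13, 16, 10, 6] -> [30, 10, 13] and [16, 10, 6]
  Split: [30, 10, 13] -> [30] and [10, 13]
    Split: [10, 13] -> [10] and [13]
    Merge: [10] + [13] -> [10, 13]
  Merge: [30] + [10, 13] -> [10, 13, 30]
  Split: [16, 10, 6] -> [16] and [10, 6]
    Split: [10, 6] -> [10] and [6]
    Merge: [10] + [6] -> [6, 10]
  Merge: [16] + [6, 10] -> [6, 10, 16]
Merge: [10, 13, 30] + [6, 10, 16] -> [6, 10, 10, 13, 16, 30]

Final sorted array: [6, 10, 10, 13, 16, 30]

The merge sort proceeds by recursively splitting the array and merging sorted halves.
After all merges, the sorted array is [6, 10, 10, 13, 16, 30].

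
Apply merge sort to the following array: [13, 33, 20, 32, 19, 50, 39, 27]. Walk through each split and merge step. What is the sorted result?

Merge sort trace:

Split: [13, 33, 20, 32, 19, 50, 39, 27] -> [13, 33, 20, 32] and [19, 50, 39, 27]
  Split: [13, 33, 20, 32] -> [13, 33] and [20, 32]
    Split: [13, 33] -> [13] and [33]
    Merge: [13] + [33] -> [13, 33]
    Split: [20, 32] -> [20] and [32]
    Merge: [20] + [32] -> [20, 32]
  Merge: [13, 33] + [20, 32] -> [13, 20, 32, 33]
  Split: [19, 50, 39, 27] -> [19, 50] and [39, 27]
    Split: [19, 50] -> [19] and [50]
    Merge: [19] + [50] -> [19, 50]
    Split: [39, 27] -> [39] and [27]
    Merge: [39] + [27] -> [27, 39]
  Merge: [19, 50] + [27, 39] -> [19, 27, 39, 50]
Merge: [13, 20, 32, 33] + [19, 27, 39, 50] -> [13, 19, 20, 27, 32, 33, 39, 50]

Final sorted array: [13, 19, 20, 27, 32, 33, 39, 50]

The merge sort proceeds by recursively splitting the array and merging sorted halves.
After all merges, the sorted array is [13, 19, 20, 27, 32, 33, 39, 50].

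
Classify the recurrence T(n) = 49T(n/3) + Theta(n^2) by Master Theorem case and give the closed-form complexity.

Master Theorem for T(n) = 49T(n/3) + O(n^2):

a = 49, b = 3, c = 2
log_b(a) = log_3(49) = 3.5425

Case 1: c = 2 < log_3(49) = 3.5425
T(n) = O(n^(log_3 49))

For T(n) = 49T(n/3) + O(n^2): log_3(49) = 3.5425. This is Case 1 of the Master Theorem (c < log_b(a), work dominated by leaves), giving O(n^(log_3 49)).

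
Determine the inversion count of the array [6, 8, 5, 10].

Finding inversions in [6, 8, 5, 10]:

(0, 2): arr[0]=6 > arr[2]=5
(1, 2): arr[1]=8 > arr[2]=5

Total inversions: 2

The array has 2 inversion(s): (0,2), (1,2). Each pair (i,j) satisfies i < j and arr[i] > arr[j].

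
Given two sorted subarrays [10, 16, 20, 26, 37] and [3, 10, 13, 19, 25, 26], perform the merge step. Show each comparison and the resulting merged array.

Merging process:

Compare 10 vs 3: take 3 from right. Merged: [3]
Compare 10 vs 10: take 10 from left. Merged: [3, 10]
Compare 16 vs 10: take 10 from right. Merged: [3, 10, 10]
Compare 16 vs 13: take 13 from right. Merged: [3, 10, 10, 13]
Compare 16 vs 19: take 16 from left. Merged: [3, 10, 10, 13, 16]
Compare 20 vs 19: take 19 from right. Merged: [3, 10, 10, 13, 16, 19]
Compare 20 vs 25: take 20 from left. Merged: [3, 10, 10, 13, 16, 19, 20]
Compare 26 vs 25: take 25 from right. Merged: [3, 10, 10, 13, 16, 19, 20, 25]
Compare 26 vs 26: take 26 from left. Merged: [3, 10, 10, 13, 16, 19, 20, 25, 26]
Compare 37 vs 26: take 26 from right. Merged: [3, 10, 10, 13, 16, 19, 20, 25, 26, 26]
Append remaining from left: [37]. Merged: [3, 10, 10, 13, 16, 19, 20, 25, 26, 26, 37]

Final merged array: [3, 10, 10, 13, 16, 19, 20, 25, 26, 26, 37]
Total comparisons: 10

The merged array is [3, 10, 10, 13, 16, 19, 20, 25, 26, 26, 37], requiring 10 comparisons. The merge step runs in O(n) time where n is the total number of elements.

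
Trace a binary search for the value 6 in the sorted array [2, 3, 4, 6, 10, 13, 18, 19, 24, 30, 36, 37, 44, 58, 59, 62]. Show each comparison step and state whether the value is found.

Binary search for 6 in [2, 3, 4, 6, 10, 13, 18, 19, 24, 30, 36, 37, 44, 58, 59, 62]:

lo=0, hi=15, mid=7, arr[mid]=19 -> 19 > 6, search left half
lo=0, hi=6, mid=3, arr[mid]=6 -> Found target at index 3!

Binary search finds 6 at index 3 after 2 comparisons. The search repeatedly halves the search space by comparing with the middle element.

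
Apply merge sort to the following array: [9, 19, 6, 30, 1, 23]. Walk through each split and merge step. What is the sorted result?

Merge sort trace:

Split: [9, 19, 6, 30, 1, 23] -> [9, 19, 6] and [30, 1, 23]
  Split: [9, 19, 6] -> [9] and [19, 6]
    Split: [19, 6] -> [19] and [6]
    Merge: [19] + [6] -> [6, 19]
  Merge: [9] + [6, 19] -> [6, 9, 19]
  Split: [30, 1, 23] -> [30] and [1, 23]
    Split: [1, 23] -> [1] and [23]
    Merge: [1] + [23] -> [1, 23]
  Merge: [30] + [1, 23] -> [1, 23, 30]
Merge: [6, 9, 19] + [1, 23, 30] -> [1, 6, 9, 19, 23, 30]

Final sorted array: [1, 6, 9, 19, 23, 30]

The merge sort proceeds by recursively splitting the array and merging sorted halves.
After all merges, the sorted array is [1, 6, 9, 19, 23, 30].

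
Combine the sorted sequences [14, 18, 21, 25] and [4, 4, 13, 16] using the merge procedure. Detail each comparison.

Merging process:

Compare 14 vs 4: take 4 from right. Merged: [4]
Compare 14 vs 4: take 4 from right. Merged: [4, 4]
Compare 14 vs 13: take 13 from right. Merged: [4, 4, 13]
Compare 14 vs 16: take 14 from left. Merged: [4, 4, 13, 14]
Compare 18 vs 16: take 16 from right. Merged: [4, 4, 13, 14, 16]
Append remaining from left: [18, 21, 25]. Merged: [4, 4, 13, 14, 16, 18, 21, 25]

Final merged array: [4, 4, 13, 14, 16, 18, 21, 25]
Total comparisons: 5

The merged array is [4, 4, 13, 14, 16, 18, 21, 25], requiring 5 comparisons. The merge step runs in O(n) time where n is the total number of elements.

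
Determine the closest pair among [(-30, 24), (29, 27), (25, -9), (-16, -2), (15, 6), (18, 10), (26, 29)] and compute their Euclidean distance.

Computing all pairwise distances among 7 points:

d((-30, 24), (29, 27)) = 59.0762
d((-30, 24), (25, -9)) = 64.1405
d((-30, 24), (-16, -2)) = 29.5296
d((-30, 24), (15, 6)) = 48.4665
d((-30, 24), (18, 10)) = 50.0
d((-30, 24), (26, 29)) = 56.2228
d((29, 27), (25, -9)) = 36.2215
d((29, 27), (-16, -2)) = 53.535
d((29, 27), (15, 6)) = 25.2389
d((29, 27), (18, 10)) = 20.2485
d((29, 27), (26, 29)) = 3.6056 <-- minimum
d((25, -9), (-16, -2)) = 41.5933
d((25, -9), (15, 6)) = 18.0278
d((25, -9), (18, 10)) = 20.2485
d((25, -9), (26, 29)) = 38.0132
d((-16, -2), (15, 6)) = 32.0156
d((-16, -2), (18, 10)) = 36.0555
d((-16, -2), (26, 29)) = 52.2015
d((15, 6), (18, 10)) = 5.0
d((15, 6), (26, 29)) = 25.4951
d((18, 10), (26, 29)) = 20.6155

Closest pair: (29, 27) and (26, 29) with distance 3.6056

The closest pair is (29, 27) and (26, 29) with Euclidean distance 3.6056. For 7 points, brute-force pairwise comparison is shown above. For large n, the divide-and-conquer algorithm (sort by x, recurse on halves, check the dividing strip) achieves O(n log n).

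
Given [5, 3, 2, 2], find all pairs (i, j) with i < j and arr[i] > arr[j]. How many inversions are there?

Finding inversions in [5, 3, 2, 2]:

(0, 1): arr[0]=5 > arr[1]=3
(0, 2): arr[0]=5 > arr[2]=2
(0, 3): arr[0]=5 > arr[3]=2
(1, 2): arr[1]=3 > arr[2]=2
(1, 3): arr[1]=3 > arr[3]=2

Total inversions: 5

The array has 5 inversion(s): (0,1), (0,2), (0,3), (1,2), (1,3). Each pair (i,j) satisfies i < j and arr[i] > arr[j].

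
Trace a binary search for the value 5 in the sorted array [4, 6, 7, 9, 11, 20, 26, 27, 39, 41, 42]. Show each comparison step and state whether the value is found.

Binary search for 5 in [4, 6, 7, 9, 11, 20, 26, 27, 39, 41, 42]:

lo=0, hi=10, mid=5, arr[mid]=20 -> 20 > 5, search left half
lo=0, hi=4, mid=2, arr[mid]=7 -> 7 > 5, search left half
lo=0, hi=1, mid=0, arr[mid]=4 -> 4 < 5, search right half
lo=1, hi=1, mid=1, arr[mid]=6 -> 6 > 5, search left half
lo=1 > hi=0, target 5 not found

Binary search determines that 5 is not in the array after 4 comparisons. The search space was exhausted without finding the target.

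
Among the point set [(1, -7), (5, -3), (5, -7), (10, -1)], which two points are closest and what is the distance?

Computing all pairwise distances among 4 points:

d((1, -7), (5, -3)) = 5.6569
d((1, -7), (5, -7)) = 4.0 <-- minimum
d((1, -7), (10, -1)) = 10.8167
d((5, -3), (5, -7)) = 4.0 <-- minimum
d((5, -3), (10, -1)) = 5.3852
d((5, -7), (10, -1)) = 7.8102

Minimum distance: 4.0 (tie among 2 pairs: (1, -7) and (5, -7); (5, -3) and (5, -7))

The minimum Euclidean distance is 4.0. There is a tie: 2 pairs achieve this minimum — (1, -7) and (5, -7); (5, -3) and (5, -7). Any of these is a valid closest pair. For 4 points, brute-force pairwise comparison is shown above. For large n, the divide-and-conquer algorithm (sort by x, recurse on halves, check the dividing strip) achieves O(n log n).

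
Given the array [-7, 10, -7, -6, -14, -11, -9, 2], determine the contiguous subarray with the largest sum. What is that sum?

Using Kadane's algorithm on [-7, 10, -7, -6, -14, -11, -9, 2]:

Scanning through the array:
Position 1 (value 10): max_ending_here = 10, max_so_far = 10
Position 2 (value -7): max_ending_here = 3, max_so_far = 10
Position 3 (value -6): max_ending_here = -3, max_so_far = 10
Position 4 (value -14): max_ending_here = -14, max_so_far = 10
Position 5 (value -11): max_ending_here = -11, max_so_far = 10
Position 6 (value -9): max_ending_here = -9, max_so_far = 10
Position 7 (value 2): max_ending_here = 2, max_so_far = 10

Maximum subarray: [10]
Maximum sum: 10

The maximum subarray is [10] with sum 10. This subarray runs from index 1 to index 1.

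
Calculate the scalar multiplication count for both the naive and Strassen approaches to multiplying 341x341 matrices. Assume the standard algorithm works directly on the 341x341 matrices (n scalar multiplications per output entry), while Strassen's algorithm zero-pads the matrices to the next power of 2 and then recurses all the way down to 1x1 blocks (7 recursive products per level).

Matrix multiplication for 341x341 matrices:

Strassen's algorithm requires power-of-2 dimensions. Pad 341x341 to 512x512 (next power of 2).

Standard algorithm: 341^3 = 39651821 multiplications
Strassen's algorithm: 7^(log2(512)) = 7^9 = 40353607 multiplications
Difference: 39651821 - 40353607 = -701786 (Strassen uses MORE here due to padding overhead — for small or just-over-power-of-2 n, padding can outweigh the per-level savings)

Standard: 39651821 multiplications (341^3). Strassen: 40353607 multiplications (7^9, after padding to 512x512). Strassen reduces 8 recursive multiplications to 7 at each level.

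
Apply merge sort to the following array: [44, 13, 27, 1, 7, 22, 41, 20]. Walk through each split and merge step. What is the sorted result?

Merge sort trace:

Split: [44, 13, 27, 1, 7, 22, 41, 20] -> [44, 13, 27, 1] and [7, 22, 41, 20]
  Split: [44, 13, 27, 1] -> [44, 13] and [27, 1]
    Split: [44, 13] -> [44] and [13]
    Merge: [44] + [13] -> [13, 44]
    Split: [27, 1] -> [27] and [1]
    Merge: [27] + [1] -> [1, 27]
  Merge: [13, 44] + [1, 27] -> [1, 13, 27, 44]
  Split: [7, 22, 41, 20] -> [7, 22] and [41, 20]
    Split: [7, 22] -> [7] and [22]
    Merge: [7] + [22] -> [7, 22]
    Split: [41, 20] -> [41] and [20]
    Merge: [41] + [20] -> [20, 41]
  Merge: [7, 22] + [20, 41] -> [7, 20, 22, 41]
Merge: [1, 13, 27, 44] + [7, 20, 22, 41] -> [1, 7, 13, 20, 22, 27, 41, 44]

Final sorted array: [1, 7, 13, 20, 22, 27, 41, 44]

The merge sort proceeds by recursively splitting the array and merging sorted halves.
After all merges, the sorted array is [1, 7, 13, 20, 22, 27, 41, 44].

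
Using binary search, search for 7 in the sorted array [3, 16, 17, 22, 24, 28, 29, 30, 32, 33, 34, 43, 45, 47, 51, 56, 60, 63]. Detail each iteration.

Binary search for 7 in [3, 16, 17, 22, 24, 28, 29, 30, 32, 33, 34, 43, 45, 47, 51, 56, 60, 63]:

lo=0, hi=17, mid=8, arr[mid]=32 -> 32 > 7, search left half
lo=0, hi=7, mid=3, arr[mid]=22 -> 22 > 7, search left half
lo=0, hi=2, mid=1, arr[mid]=16 -> 16 > 7, search left half
lo=0, hi=0, mid=0, arr[mid]=3 -> 3 < 7, search right half
lo=1 > hi=0, target 7 not found

Binary search determines that 7 is not in the array after 4 comparisons. The search space was exhausted without finding the target.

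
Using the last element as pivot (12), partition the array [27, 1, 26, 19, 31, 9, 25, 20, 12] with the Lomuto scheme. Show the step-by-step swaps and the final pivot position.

Lomuto partition with pivot = 12:

Initial array: [27, 1, 26, 19, 31, 9, 25, 20, 12]

arr[0]=27 > 12: no swap
arr[1]=1 <= 12: swap with position 0, array becomes [1, 27, 26, 19, 31, 9, 25, 20, 12]
arr[2]=26 > 12: no swap
arr[3]=19 > 12: no swap
arr[4]=31 > 12: no swap
arr[5]=9 <= 12: swap with position 1, array becomes [1, 9, 26, 19, 31, 27, 25, 20, 12]
arr[6]=25 > 12: no swap
arr[7]=20 > 12: no swap

Place pivot at position 2: [1, 9, 12, 19, 31, 27, 25, 20, 26]
Pivot position: 2

After partitioning with pivot 12, the array becomes [1, 9, 12, 19, 31, 27, 25, 20, 26]. The pivot is placed at index 2. All elements to the left of the pivot are <= 12, and all elements to the right are > 12.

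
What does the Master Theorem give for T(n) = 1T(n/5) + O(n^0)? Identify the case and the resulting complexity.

Master Theorem for T(n) = 1T(n/5) + O(n^0):

a = 1, b = 5, c = 0
log_b(a) = log_5(1) = 0.0000

Case 2: c = 0 = log_5(1) = 0.0000
T(n) = O(n^0 log n) = O(log n)

For T(n) = 1T(n/5) + O(n^0): log_5(1) = 0.0000. This is Case 2 of the Master Theorem (c = log_b(a), equal work at all levels), giving O(log n).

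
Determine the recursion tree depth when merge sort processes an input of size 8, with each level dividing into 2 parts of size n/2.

For divide and conquer with division factor 2:

Problem sizes at each level:
Level 0: 8
Level 1: 4
Level 2: 2
Level 3: 1

The root is level 0 and the size-1 base case is level 3 (the tree spans levels 0 through 3, i.e. 4 levels counting the root), so the depth is the number of divisions: log_2(8) = 3

The recursion tree depth is log_2(8) = 3. At each level, the problem size is divided by 2, so it takes 3 divisions to reduce to a base case of size 1. The algorithm makes 2 recursive calls at each level.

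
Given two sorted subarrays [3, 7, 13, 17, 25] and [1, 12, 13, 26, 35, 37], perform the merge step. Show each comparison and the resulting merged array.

Merging process:

Compare 3 vs 1: take 1 from right. Merged: [1]
Compare 3 vs 12: take 3 from left. Merged: [1, 3]
Compare 7 vs 12: take 7 from left. Merged: [1, 3, 7]
Compare 13 vs 12: take 12 from right. Merged: [1, 3, 7, 12]
Compare 13 vs 13: take 13 from left. Merged: [1, 3, 7, 12, 13]
Compare 17 vs 13: take 13 from right. Merged: [1, 3, 7, 12, 13, 13]
Compare 17 vs 26: take 17 from left. Merged: [1, 3, 7, 12, 13, 13, 17]
Compare 25 vs 26: take 25 from left. Merged: [1, 3, 7, 12, 13, 13, 17, 25]
Append remaining from right: [26, 35, 37]. Merged: [1, 3, 7, 12, 13, 13, 17, 25, 26, 35, 37]

Final merged array: [1, 3, 7, 12, 13, 13, 17, 25, 26, 35, 37]
Total comparisons: 8

The merged array is [1, 3, 7, 12, 13, 13, 17, 25, 26, 35, 37], requiring 8 comparisons. The merge step runs in O(n) time where n is the total number of elements.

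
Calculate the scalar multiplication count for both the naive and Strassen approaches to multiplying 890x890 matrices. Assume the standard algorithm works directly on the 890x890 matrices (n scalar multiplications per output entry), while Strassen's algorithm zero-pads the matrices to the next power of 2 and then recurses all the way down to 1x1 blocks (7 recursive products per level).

Matrix multiplication for 890x890 matrices:

Strassen's algorithm requires power-of-2 dimensions. Pad 890x890 to 1024x1024 (next power of 2).

Standard algorithm: 890^3 = 704969000 multiplications
Strassen's algorithm: 7^(log2(1024)) = 7^10 = 282475249 multiplications
Savings: 704969000 - 282475249 = 422493751 multiplications

Standard: 704969000 multiplications (890^3). Strassen: 282475249 multiplications (7^10, after padding to 1024x1024). Strassen reduces 8 recursive multiplications to 7 at each level.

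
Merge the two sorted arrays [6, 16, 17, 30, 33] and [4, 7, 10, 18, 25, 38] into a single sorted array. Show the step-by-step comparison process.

Merging process:

Compare 6 vs 4: take 4 from right. Merged: [4]
Compare 6 vs 7: take 6 from left. Merged: [4, 6]
Compare 16 vs 7: take 7 from right. Merged: [4, 6, 7]
Compare 16 vs 10: take 10 from right. Merged: [4, 6, 7, 10]
Compare 16 vs 18: take 16 from left. Merged: [4, 6, 7, 10, 16]
Compare 17 vs 18: take 17 from left. Merged: [4, 6, 7, 10, 16, 17]
Compare 30 vs 18: take 18 from right. Merged: [4, 6, 7, 10, 16, 17, 18]
Compare 30 vs 25: take 25 from right. Merged: [4, 6, 7, 10, 16, 17, 18, 25]
Compare 30 vs 38: take 30 from left. Merged: [4, 6, 7, 10, 16, 17, 18, 25, 30]
Compare 33 vs 38: take 33 from left. Merged: [4, 6, 7, 10, 16, 17, 18, 25, 30, 33]
Append remaining from right: [38]. Merged: [4, 6, 7, 10, 16, 17, 18, 25, 30, 33, 38]

Final merged array: [4, 6, 7, 10, 16, 17, 18, 25, 30, 33, 38]
Total comparisons: 10

The merged array is [4, 6, 7, 10, 16, 17, 18, 25, 30, 33, 38], requiring 10 comparisons. The merge step runs in O(n) time where n is the total number of elements.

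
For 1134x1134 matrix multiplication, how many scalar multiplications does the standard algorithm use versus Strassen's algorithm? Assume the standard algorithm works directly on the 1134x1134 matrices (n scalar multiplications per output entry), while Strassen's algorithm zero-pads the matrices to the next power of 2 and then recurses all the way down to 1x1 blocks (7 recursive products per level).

Matrix multiplication for 1134x1134 matrices:

Strassen's algorithm requires power-of-2 dimensions. Pad 1134x1134 to 2048x2048 (next power of 2).

Standard algorithm: 1134^3 = 1458274104 multiplications
Strassen's algorithm: 7^(log2(2048)) = 7^11 = 1977326743 multiplications
Difference: 1458274104 - 1977326743 = -519052639 (Strassen uses MORE here due to padding overhead — for small or just-over-power-of-2 n, padding can outweigh the per-level savings)

Standard: 1458274104 multiplications (1134^3). Strassen: 1977326743 multiplications (7^11, after padding to 2048x2048). Strassen reduces 8 recursive multiplications to 7 at each level.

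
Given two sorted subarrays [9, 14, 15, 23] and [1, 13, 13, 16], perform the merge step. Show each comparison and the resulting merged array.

Merging process:

Compare 9 vs 1: take 1 from right. Merged: [1]
Compare 9 vs 13: take 9 from left. Merged: [1, 9]
Compare 14 vs 13: take 13 from right. Merged: [1, 9, 13]
Compare 14 vs 13: take 13 from right. Merged: [1, 9, 13, 13]
Compare 14 vs 16: take 14 from left. Merged: [1, 9, 13, 13, 14]
Compare 15 vs 16: take 15 from left. Merged: [1, 9, 13, 13, 14, 15]
Compare 23 vs 16: take 16 from right. Merged: [1, 9, 13, 13, 14, 15, 16]
Append remaining from left: [23]. Merged: [1, 9, 13, 13, 14, 15, 16, 23]

Final merged array: [1, 9, 13, 13, 14, 15, 16, 23]
Total comparisons: 7

The merged array is [1, 9, 13, 13, 14, 15, 16, 23], requiring 7 comparisons. The merge step runs in O(n) time where n is the total number of elements.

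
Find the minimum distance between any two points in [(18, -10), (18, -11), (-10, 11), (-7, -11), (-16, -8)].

Computing all pairwise distances among 5 points:

d((18, -10), (18, -11)) = 1.0 <-- minimum
d((18, -10), (-10, 11)) = 35.0
d((18, -10), (-7, -11)) = 25.02
d((18, -10), (-16, -8)) = 34.0588
d((18, -11), (-10, 11)) = 35.609
d((18, -11), (-7, -11)) = 25.0
d((18, -11), (-16, -8)) = 34.1321
d((-10, 11), (-7, -11)) = 22.2036
d((-10, 11), (-16, -8)) = 19.9249
d((-7, -11), (-16, -8)) = 9.4868

Closest pair: (18, -10) and (18, -11) with distance 1.0

The closest pair is (18, -10) and (18, -11) with Euclidean distance 1.0. For 5 points, brute-force pairwise comparison is shown above. For large n, the divide-and-conquer algorithm (sort by x, recurse on halves, check the dividing strip) achieves O(n log n).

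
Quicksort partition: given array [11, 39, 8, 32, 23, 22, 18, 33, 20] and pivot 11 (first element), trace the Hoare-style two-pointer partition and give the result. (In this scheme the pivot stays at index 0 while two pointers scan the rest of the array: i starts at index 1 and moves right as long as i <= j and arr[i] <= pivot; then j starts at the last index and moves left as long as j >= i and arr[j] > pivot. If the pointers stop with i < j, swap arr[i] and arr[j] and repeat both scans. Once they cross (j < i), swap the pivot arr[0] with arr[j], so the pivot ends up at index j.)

Hoare-style two-pointer partition with pivot = 11:

Initial array: [11, 39, 8, 32, 23, 22, 18, 33, 20]

Pointers start at i = 1, j = 8.
i stops at index 1 (arr[1]=39 > 11), j stops at index 2 (arr[2]=8 <= 11): swap arr[1] and arr[2], array becomes [11, 8, 39, 32, 23, 22, 18, 33, 20]
i ends at 2, j ends at 1: the pointers have crossed (j < i), so scanning stops.

Swap pivot arr[0] with arr[1] to place pivot at position 1: [8, 11, 39, 32, 23, 22, 18, 33, 20]
Pivot position: 1

After partitioning with pivot 11, the array becomes [8, 11, 39, 32, 23, 22, 18, 33, 20]. The pivot is placed at index 1. All elements to the left of the pivot are <= 11, and all elements to the right are > 11.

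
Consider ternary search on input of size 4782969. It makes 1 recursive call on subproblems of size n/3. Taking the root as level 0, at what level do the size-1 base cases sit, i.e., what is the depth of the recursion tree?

For divide and conquer with division factor 3:

Problem sizes at each level:
Level 0: 4782969
Level 1: 1594323
Level 2: 531441
Level 3: 177147
Level 4: 59049
Level 5: 19683
Level 6: 6561
Level 7: 2187
Level 8: 729
Level 9: 243
Level 10: 81
Level 11: 27
Level 12: 9
Level 13: 3
Level 14: 1

The root is level 0 and the size-1 base case is level 14 (the tree spans levels 0 through 14, i.e. 15 levels counting the root), so the depth is the number of divisions: log_3(4782969) = 14

The recursion tree depth is log_3(4782969) = 14. At each level, the problem size is divided by 3, so it takes 14 divisions to reduce to a base case of size 1. The algorithm makes 1 recursive call at each level.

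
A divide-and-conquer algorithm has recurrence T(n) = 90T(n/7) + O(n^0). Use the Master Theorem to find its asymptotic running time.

Master Theorem for T(n) = 90T(n/7) + O(n^0):

a = 90, b = 7, c = 0
log_b(a) = log_7(90) = 2.3124

Case 1: c = 0 < log_7(90) = 2.3124
T(n) = O(n^(log_7 90))

For T(n) = 90T(n/7) + O(n^0): log_7(90) = 2.3124. This is Case 1 of the Master Theorem (c < log_b(a), work dominated by leaves), giving O(n^(log_7 90)).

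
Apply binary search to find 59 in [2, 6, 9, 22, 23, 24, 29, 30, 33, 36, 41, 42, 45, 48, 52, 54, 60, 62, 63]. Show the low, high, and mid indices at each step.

Binary search for 59 in [2, 6, 9, 22, 23, 24, 29, 30, 33, 36, 41, 42, 45, 48, 52, 54, 60, 62, 63]:

lo=0, hi=18, mid=9, arr[mid]=36 -> 36 < 59, search right half
lo=10, hi=18, mid=14, arr[mid]=52 -> 52 < 59, search right half
lo=15, hi=18, mid=16, arr[mid]=60 -> 60 > 59, search left half
lo=15, hi=15, mid=15, arr[mid]=54 -> 54 < 59, search right half
lo=16 > hi=15, target 59 not found

Binary search determines that 59 is not in the array after 4 comparisons. The search space was exhausted without finding the target.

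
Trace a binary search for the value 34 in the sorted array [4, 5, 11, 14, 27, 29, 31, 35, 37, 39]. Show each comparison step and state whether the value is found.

Binary search for 34 in [4, 5, 11, 14, 27, 29, 31, 35, 37, 39]:

lo=0, hi=9, mid=4, arr[mid]=27 -> 27 < 34, search right half
lo=5, hi=9, mid=7, arr[mid]=35 -> 35 > 34, search left half
lo=5, hi=6, mid=5, arr[mid]=29 -> 29 < 34, search right half
lo=6, hi=6, mid=6, arr[mid]=31 -> 31 < 34, search right half
lo=7 > hi=6, target 34 not found

Binary search determines that 34 is not in the array after 4 comparisons. The search space was exhausted without finding the target.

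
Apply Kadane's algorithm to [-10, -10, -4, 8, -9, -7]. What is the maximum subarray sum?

Using Kadane's algorithm on [-10, -10, -4, 8, -9, -7]:

Scanning through the array:
Position 1 (value -10): max_ending_here = -10, max_so_far = -10
Position 2 (value -4): max_ending_here = -4, max_so_far = -4
Position 3 (value 8): max_ending_here = 8, max_so_far = 8
Position 4 (value -9): max_ending_here = -1, max_so_far = 8
Position 5 (value -7): max_ending_here = -7, max_so_far = 8

Maximum subarray: [8]
Maximum sum: 8

The maximum subarray is [8] with sum 8. This subarray runs from index 3 to index 3.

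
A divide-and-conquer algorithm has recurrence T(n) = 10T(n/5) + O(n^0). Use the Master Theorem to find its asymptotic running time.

Master Theorem for T(n) = 10T(n/5) + O(n^0):

a = 10, b = 5, c = 0
log_b(a) = log_5(10) = 1.4307

Case 1: c = 0 < log_5(10) = 1.4307
T(n) = O(n^(log_5 10))

For T(n) = 10T(n/5) + O(n^0): log_5(10) = 1.4307. This is Case 1 of the Master Theorem (c < log_b(a), work dominated by leaves), giving O(n^(log_5 10)).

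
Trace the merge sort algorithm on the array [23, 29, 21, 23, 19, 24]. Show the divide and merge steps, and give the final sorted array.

Merge sort trace:

Split: [23, 29, 21, 23, 19, 24] -> [23, 29, 21] and [23, 19, 24]
  Split: [23, 29, 21] -> [23] and [29, 21]
    Split: [29, 21] -> [29] and [21]
    Merge: [29] + [21] -> [21, 29]
  Merge: [23] + [21, 29] -> [21, 23, 29]
  Split: [23, 19, 24] -> [23] and [19, 24]
    Split: [19, 24] -> [19] and [24]
    Merge: [19] + [24] -> [19, 24]
  Merge: [23] + [19, 24] -> [19, 23, 24]
Merge: [21, 23, 29] + [19, 23, 24] -> [19, 21, 23, 23, 24, 29]

Final sorted array: [19, 21, 23, 23, 24, 29]

The merge sort proceeds by recursively splitting the array and merging sorted halves.
After all merges, the sorted array is [19, 21, 23, 23, 24, 29].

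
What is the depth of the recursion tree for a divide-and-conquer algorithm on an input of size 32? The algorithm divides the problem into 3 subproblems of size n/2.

For divide and conquer with division factor 2:

Problem sizes at each level:
Level 0: 32
Level 1: 16
Level 2: 8
Level 3: 4
Level 4: 2
Level 5: 1

The root is level 0 and the size-1 base case is level 5 (the tree spans levels 0 through 5, i.e. 6 levels counting the root), so the depth is the number of divisions: log_2(32) = 5

The recursion tree depth is log_2(32) = 5. At each level, the problem size is divided by 2, so it takes 5 divisions to reduce to a base case of size 1. The algorithm makes 3 recursive calls at each level.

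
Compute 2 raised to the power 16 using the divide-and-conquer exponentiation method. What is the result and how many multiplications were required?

Computing 2^16 by squaring (build up from 2^1; each line after the first costs one multiplication):

2^1 = 2
2^2 = (2^1)^2 = 2^2 = 4
2^4 = (2^2)^2 = 4^2 = 16
2^8 = (2^4)^2 = 16^2 = 256
2^16 = (2^8)^2 = 256^2 = 65536

Result: 65536
Multiplications needed: 4 (4 lines after 2^1)

2^16 = 65536. Using exponentiation by squaring, this requires 4 multiplications. The key idea: if the exponent is even, square the half-power; if odd, multiply by the base once.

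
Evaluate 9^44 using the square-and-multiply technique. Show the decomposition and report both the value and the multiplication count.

Computing 9^44 by squaring (build up from 9^1; each line after the first costs one multiplication):

9^1 = 9
9^2 = (9^1)^2 = 9^2 = 81
9^4 = (9^2)^2 = 81^2 = 6561
9^5 = 9 * 9^4 = 9 * 6561 = 59049
9^10 = (9^5)^2 = 59049^2 = 3486784401
9^11 = 9 * 9^10 = 9 * 3486784401 = 31381059609
9^22 = (9^11)^2 = 31381059609^2 = 984770902183611232881
9^44 = (9^22)^2 = 984770902183611232881^2 = 969773729787523602876821942164080815560161

Result: 969773729787523602876821942164080815560161
Multiplications needed: 7 (7 lines after 9^1)

9^44 = 969773729787523602876821942164080815560161. Using exponentiation by squaring, this requires 7 multiplications. The key idea: if the exponent is even, square the half-power; if odd, multiply by the base once.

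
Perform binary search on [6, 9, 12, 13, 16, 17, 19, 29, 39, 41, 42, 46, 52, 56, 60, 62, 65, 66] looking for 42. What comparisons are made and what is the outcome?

Binary search for 42 in [6, 9, 12, 13, 16, 17, 19, 29, 39, 41, 42, 46, 52, 56, 60, 62, 65, 66]:

lo=0, hi=17, mid=8, arr[mid]=39 -> 39 < 42, search right half
lo=9, hi=17, mid=13, arr[mid]=56 -> 56 > 42, search left half
lo=9, hi=12, mid=10, arr[mid]=42 -> Found target at index 10!

Binary search finds 42 at index 10 after 3 comparisons. The search repeatedly halves the search space by comparing with the middle element.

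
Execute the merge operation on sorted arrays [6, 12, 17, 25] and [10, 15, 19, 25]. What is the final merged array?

Merging process:

Compare 6 vs 10: take 6 from left. Merged: [6]
Compare 12 vs 10: take 10 from right. Merged: [6, 10]
Compare 12 vs 15: take 12 from left. Merged: [6, 10, 12]
Compare 17 vs 15: take 15 from right. Merged: [6, 10, 12, 15]
Compare 17 vs 19: take 17 from left. Merged: [6, 10, 12, 15, 17]
Compare 25 vs 19: take 19 from right. Merged: [6, 10, 12, 15, 17, 19]
Compare 25 vs 25: take 25 from left. Merged: [6, 10, 12, 15, 17, 19, 25]
Append remaining from right: [25]. Merged: [6, 10, 12, 15, 17, 19, 25, 25]

Final merged array: [6, 10, 12, 15, 17, 19, 25, 25]
Total comparisons: 7

The merged array is [6, 10, 12, 15, 17, 19, 25, 25], requiring 7 comparisons. The merge step runs in O(n) time where n is the total number of elements.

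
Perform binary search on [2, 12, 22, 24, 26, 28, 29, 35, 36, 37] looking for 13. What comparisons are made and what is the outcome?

Binary search for 13 in [2, 12, 22, 24, 26, 28, 29, 35, 36, 37]:

lo=0, hi=9, mid=4, arr[mid]=26 -> 26 > 13, search left half
lo=0, hi=3, mid=1, arr[mid]=12 -> 12 < 13, search right half
lo=2, hi=3, mid=2, arr[mid]=22 -> 22 > 13, search left half
lo=2 > hi=1, target 13 not found

Binary search determines that 13 is not in the array after 3 comparisons. The search space was exhausted without finding the target.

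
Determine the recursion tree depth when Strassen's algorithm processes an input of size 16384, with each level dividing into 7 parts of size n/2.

For divide and conquer with division factor 2:

Problem sizes at each level:
Level 0: 16384
Level 1: 8192
Level 2: 4096
Level 3: 2048
Level 4: 1024
Level 5: 512
Level 6: 256
Level 7: 128
Level 8: 64
Level 9: 32
Level 10: 16
Level 11: 8
Level 12: 4
Level 13: 2
Level 14: 1

The root is level 0 and the size-1 base case is level 14 (the tree spans levels 0 through 14, i.e. 15 levels counting the root), so the depth is the number of divisions: log_2(16384) = 14

The recursion tree depth is log_2(16384) = 14. At each level, the problem size is divided by 2, so it takes 14 divisions to reduce to a base case of size 1. The algorithm makes 7 recursive calls at each level.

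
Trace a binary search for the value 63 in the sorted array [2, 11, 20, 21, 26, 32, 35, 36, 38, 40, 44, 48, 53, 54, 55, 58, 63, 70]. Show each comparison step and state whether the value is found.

Binary search for 63 in [2, 11, 20, 21, 26, 32, 35, 36, 38, 40, 44, 48, 53, 54, 55, 58, 63, 70]:

lo=0, hi=17, mid=8, arr[mid]=38 -> 38 < 63, search right half
lo=9, hi=17, mid=13, arr[mid]=54 -> 54 < 63, search right half
lo=14, hi=17, mid=15, arr[mid]=58 -> 58 < 63, search right half
lo=16, hi=17, mid=16, arr[mid]=63 -> Found target at index 16!

Binary search finds 63 at index 16 after 4 comparisons. The search repeatedly halves the search space by comparing with the middle element.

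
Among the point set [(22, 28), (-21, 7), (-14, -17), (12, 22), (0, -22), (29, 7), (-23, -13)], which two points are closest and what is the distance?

Computing all pairwise distances among 7 points:

d((22, 28), (-21, 7)) = 47.8539
d((22, 28), (-14, -17)) = 57.6281
d((22, 28), (12, 22)) = 11.6619
d((22, 28), (0, -22)) = 54.626
d((22, 28), (29, 7)) = 22.1359
d((22, 28), (-23, -13)) = 60.8769
d((-21, 7), (-14, -17)) = 25.0
d((-21, 7), (12, 22)) = 36.2491
d((-21, 7), (0, -22)) = 35.805
d((-21, 7), (29, 7)) = 50.0
d((-21, 7), (-23, -13)) = 20.0998
d((-14, -17), (12, 22)) = 46.8722
d((-14, -17), (0, -22)) = 14.8661
d((-14, -17), (29, 7)) = 49.2443
d((-14, -17), (-23, -13)) = 9.8489 <-- minimum
d((12, 22), (0, -22)) = 45.607
d((12, 22), (29, 7)) = 22.6716
d((12, 22), (-23, -13)) = 49.4975
d((0, -22), (29, 7)) = 41.0122
d((0, -22), (-23, -13)) = 24.6982
d((29, 7), (-23, -13)) = 55.7136

Closest pair: (-14, -17) and (-23, -13) with distance 9.8489

The closest pair is (-14, -17) and (-23, -13) with Euclidean distance 9.8489. For 7 points, brute-force pairwise comparison is shown above. For large n, the divide-and-conquer algorithm (sort by x, recurse on halves, check the dividing strip) achieves O(n log n).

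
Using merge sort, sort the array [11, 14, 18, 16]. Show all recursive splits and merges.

Merge sort trace:

Split: [11, 14, 18, 16] -> [11, 14] and [18, 16]
  Split: [11, 14] -> [11] and [14]
  Merge: [11] + [14] -> [11, 14]
  Split: [18, 16] -> [18] and [16]
  Merge: [18] + [16] -> [16, 18]
Merge: [11, 14] + [16, 18] -> [11, 14, 16, 18]

Final sorted array: [11, 14, 16, 18]

The merge sort proceeds by recursively splitting the array and merging sorted halves.
After all merges, the sorted array is [11, 14, 16, 18].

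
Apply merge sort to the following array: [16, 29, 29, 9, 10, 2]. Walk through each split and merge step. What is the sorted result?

Merge sort trace:

Split: [16, 29, 29, 9, 10, 2] -> [16, 29, 29] and [9, 10, 2]
  Split: [16, 29, 29] -> [16] and [29, 29]
    Split: [29, 29] -> [29] and [29]
    Merge: [29] + [29] -> [29, 29]
  Merge: [16] + [29, 29] -> [16, 29, 29]
  Split: [9, 10, 2] -> [9] and [10, 2]
    Split: [10, 2] -> [10] and [2]
    Merge: [10] + [2] -> [2, 10]
  Merge: [9] + [2, 10] -> [2, 9, 10]
Merge: [16, 29, 29] + [2, 9, 10] -> [2, 9, 10, 16, 29, 29]

Final sorted array: [2, 9, 10, 16, 29, 29]

The merge sort proceeds by recursively splitting the array and merging sorted halves.
After all merges, the sorted array is [2, 9, 10, 16, 29, 29].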